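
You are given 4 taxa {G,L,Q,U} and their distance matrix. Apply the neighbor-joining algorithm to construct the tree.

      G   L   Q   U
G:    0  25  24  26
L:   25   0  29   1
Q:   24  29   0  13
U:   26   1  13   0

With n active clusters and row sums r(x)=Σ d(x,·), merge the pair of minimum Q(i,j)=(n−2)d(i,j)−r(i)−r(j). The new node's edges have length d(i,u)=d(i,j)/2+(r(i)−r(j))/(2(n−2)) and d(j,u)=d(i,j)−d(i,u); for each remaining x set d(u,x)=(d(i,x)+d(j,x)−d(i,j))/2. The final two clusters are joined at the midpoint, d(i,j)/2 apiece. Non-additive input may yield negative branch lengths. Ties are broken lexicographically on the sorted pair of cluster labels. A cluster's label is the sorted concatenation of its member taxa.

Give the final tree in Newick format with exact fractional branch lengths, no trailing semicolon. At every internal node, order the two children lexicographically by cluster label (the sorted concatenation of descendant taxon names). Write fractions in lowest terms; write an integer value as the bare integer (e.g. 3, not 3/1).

1. join G+Q (d=24, Q=-93) ⇒ GQ; edges |G|=57/4, |Q|=39/4
  updated: d(GQ,L)=15, d(GQ,U)=15/2
2. join GQ+L (d=15, Q=-47/2) ⇒ GLQ; edges |GQ|=43/4, |L|=17/4
  updated: d(GLQ,U)=-13/4
3. join GLQ+U (d=-13/4) ⇒ GLQU; edges |GLQ|=-13/8, |U|=-13/8
final tree: (((G:57/4,Q:39/4):43/4,L:17/4):-13/8,U:-13/8)
total length: 143/4

(((G:57/4,Q:39/4):43/4,L:17/4):-13/8,U:-13/8)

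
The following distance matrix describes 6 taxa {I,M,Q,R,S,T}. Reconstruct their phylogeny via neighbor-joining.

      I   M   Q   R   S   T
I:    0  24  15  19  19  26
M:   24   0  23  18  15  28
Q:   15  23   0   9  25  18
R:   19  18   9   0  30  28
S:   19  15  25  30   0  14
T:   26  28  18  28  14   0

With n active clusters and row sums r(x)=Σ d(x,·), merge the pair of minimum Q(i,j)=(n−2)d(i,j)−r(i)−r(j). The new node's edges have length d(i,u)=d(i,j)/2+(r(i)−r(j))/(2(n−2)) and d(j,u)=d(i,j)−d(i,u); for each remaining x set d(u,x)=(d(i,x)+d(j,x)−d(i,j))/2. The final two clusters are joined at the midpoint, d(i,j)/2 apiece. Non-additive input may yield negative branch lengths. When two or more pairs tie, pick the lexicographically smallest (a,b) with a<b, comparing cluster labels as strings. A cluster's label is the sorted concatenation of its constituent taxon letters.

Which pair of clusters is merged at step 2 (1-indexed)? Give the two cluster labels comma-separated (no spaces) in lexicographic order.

iteration 1: select S,T (d=14, Q=-161); attach at lengths (45/8, 67/8); label the merged cluster ST
  updated: d(I,ST)=31/2, d(M,ST)=29/2, d(Q,ST)=29/2, d(R,ST)=22
iteration 2: select M,ST (d=29/2, Q=-205/2); attach at lengths (113/12, 61/12); label the merged cluster MST
  updated: d(I,MST)=25/2, d(MST,Q)=23/2, d(MST,R)=51/4
iteration 3: select I,MST (d=25/2, Q=-233/4); attach at lengths (139/16, 61/16); label the merged cluster IMST
  updated: d(IMST,Q)=7, d(IMST,R)=77/8
iteration 4: select IMST,Q (d=7, Q=-205/8); attach at lengths (61/16, 51/16); label the merged cluster IMQST
  updated: d(IMQST,R)=93/16
iteration 5: select IMQST,R (d=93/16); attach at lengths (93/32, 93/32); label the merged cluster IMQRST
final tree: (((I:139/16,(M:113/12,(S:45/8,T:67/8):61/12):61/16):61/16,Q:51/16):93/32,R:93/32)
total length: 861/16

M,ST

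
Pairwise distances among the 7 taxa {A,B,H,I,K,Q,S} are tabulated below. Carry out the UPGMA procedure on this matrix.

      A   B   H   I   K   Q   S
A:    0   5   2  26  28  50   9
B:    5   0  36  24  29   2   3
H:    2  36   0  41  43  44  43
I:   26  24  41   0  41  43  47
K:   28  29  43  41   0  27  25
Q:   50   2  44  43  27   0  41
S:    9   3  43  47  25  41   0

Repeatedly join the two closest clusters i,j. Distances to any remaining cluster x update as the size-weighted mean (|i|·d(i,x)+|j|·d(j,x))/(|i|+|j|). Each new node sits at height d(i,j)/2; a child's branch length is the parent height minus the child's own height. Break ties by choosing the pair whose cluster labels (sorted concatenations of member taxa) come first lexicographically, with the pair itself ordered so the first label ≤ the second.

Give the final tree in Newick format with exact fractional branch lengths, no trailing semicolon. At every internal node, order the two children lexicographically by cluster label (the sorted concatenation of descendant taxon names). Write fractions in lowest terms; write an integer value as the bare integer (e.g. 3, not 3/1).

1. join A+H (d=2) ⇒ AH; edges |A|=1, |H|=1
  updated: d(AH,B)=41/2, d(AH,I)=67/2, d(AH,K)=71/2, d(AH,Q)=47, d(AH,S)=26
2. join B+Q (d=2) ⇒ BQ; edges |B|=1, |Q|=1
  updated: d(AH,BQ)=135/4, d(BQ,I)=67/2, d(BQ,K)=28, d(BQ,S)=22
3. join BQ+S (d=22) ⇒ BQS; edges |BQ|=10, |S|=11
  updated: d(AH,BQS)=187/6, d(BQS,I)=38, d(BQS,K)=27
4. join BQS+K (d=27) ⇒ BKQS; edges |BQS|=5/2, |K|=27/2
  updated: d(AH,BKQS)=129/4, d(BKQS,I)=155/4
5. join AH+BKQS (d=129/4) ⇒ ABHKQS; edges |AH|=121/8, |BKQS|=21/8
  updated: d(ABHKQS,I)=37
6. join ABHKQS+I (d=37) ⇒ ABHIKQS; edges |ABHKQS|=19/8, |I|=37/2
final tree: (((A:1,H:1):121/8,(((B:1,Q:1):10,S:11):5/2,K:27/2):21/8):19/8,I:37/2)
total length: 637/8

(((A:1,H:1):121/8,(((B:1,Q:1):10,S:11):5/2,K:27/2):21/8):19/8,I:37/2)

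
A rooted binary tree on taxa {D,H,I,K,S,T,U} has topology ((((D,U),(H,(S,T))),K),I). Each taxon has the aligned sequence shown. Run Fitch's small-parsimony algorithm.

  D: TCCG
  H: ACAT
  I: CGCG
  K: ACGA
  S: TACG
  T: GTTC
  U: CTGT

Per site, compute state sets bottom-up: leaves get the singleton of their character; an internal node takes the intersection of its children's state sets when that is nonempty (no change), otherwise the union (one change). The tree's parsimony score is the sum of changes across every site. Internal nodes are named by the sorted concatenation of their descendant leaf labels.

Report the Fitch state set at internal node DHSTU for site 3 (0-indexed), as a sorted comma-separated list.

G,T

site 0, node DU: D={T} ∪ U={C} → {C,T} (+1)
site 0, node ST: S={T} ∪ T={G} → {G,T} (+1)
site 0, node HST: H={A} ∪ ST={G,T} → {A,G,T} (+1)
site 0, node DHSTU: DU={C,T} ∩ HST={A,G,T} → {T} (+0)
site 0, node DHKSTU: DHSTU={T} ∪ K={A} → {A,T} (+1)
site 0, node DHIKSTU: DHKSTU={A,T} ∪ I={C} → {A,C,T} (+1)
site 1, node DU: D={C} ∪ U={T} → {C,T} (+1)
site 1, node ST: S={A} ∪ T={T} → {A,T} (+1)
site 1, node HST: H={C} ∪ ST={A,T} → {A,C,T} (+1)
site 1, node DHSTU: DU={C,T} ∩ HST={A,C,T} → {C,T} (+0)
site 1, node DHKSTU: DHSTU={C,T} ∩ K={C} → {C} (+0)
site 1, node DHIKSTU: DHKSTU={C} ∪ I={G} → {C,G} (+1)
site 2, node DU: D={C} ∪ U={G} → {C,G} (+1)
site 2, node ST: S={C} ∪ T={T} → {C,T} (+1)
site 2, node HST: H={A} ∪ ST={C,T} → {A,C,T} (+1)
site 2, node DHSTU: DU={C,G} ∩ HST={A,C,T} → {C} (+0)
site 2, node DHKSTU: DHSTU={C} ∪ K={G} → {C,G} (+1)
site 2, node DHIKSTU: DHKSTU={C,G} ∩ I={C} → {C} (+0)
site 3, node DU: D={G} ∪ U={T} → {G,T} (+1)
site 3, node ST: S={G} ∪ T={C} → {C,G} (+1)
site 3, node HST: H={T} ∪ ST={C,G} → {C,G,T} (+1)
site 3, node DHSTU: DU={G,T} ∩ HST={C,G,T} → {G,T} (+0)
site 3, node DHKSTU: DHSTU={G,T} ∪ K={A} → {A,G,T} (+1)
site 3, node DHIKSTU: DHKSTU={A,G,T} ∩ I={G} → {G} (+0)
per-site changes: [5, 4, 4, 4]; total = 17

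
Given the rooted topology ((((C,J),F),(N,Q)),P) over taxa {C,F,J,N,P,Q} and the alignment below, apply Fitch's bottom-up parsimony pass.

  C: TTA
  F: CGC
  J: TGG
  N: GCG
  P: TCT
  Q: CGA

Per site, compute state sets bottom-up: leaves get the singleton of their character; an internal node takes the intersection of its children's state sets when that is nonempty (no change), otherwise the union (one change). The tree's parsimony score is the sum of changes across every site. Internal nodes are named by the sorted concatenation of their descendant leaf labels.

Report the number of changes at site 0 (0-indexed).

3

[col 0] CJ: children C:{T}, J:{T} ∩→ {T}; cost 0
[col 0] CFJ: children CJ:{T}, F:{C} ∪→ {C,T}; cost 1
[col 0] NQ: children N:{G}, Q:{C} ∪→ {C,G}; cost 1
[col 0] CFJNQ: children CFJ:{C,T}, NQ:{C,G} ∩→ {C}; cost 0
[col 0] CFJNPQ: children CFJNQ:{C}, P:{T} ∪→ {C,T}; cost 1
[col 1] CJ: children C:{T}, J:{G} ∪→ {G,T}; cost 1
[col 1] CFJ: children CJ:{G,T}, F:{G} ∩→ {G}; cost 0
[col 1] NQ: children N:{C}, Q:{G} ∪→ {C,G}; cost 1
[col 1] CFJNQ: children CFJ:{G}, NQ:{C,G} ∩→ {G}; cost 0
[col 1] CFJNPQ: children CFJNQ:{G}, P:{C} ∪→ {C,G}; cost 1
[col 2] CJ: children C:{A}, J:{G} ∪→ {A,G}; cost 1
[col 2] CFJ: children CJ:{A,G}, F:{C} ∪→ {A,C,G}; cost 1
[col 2] NQ: children N:{G}, Q:{A} ∪→ {A,G}; cost 1
[col 2] CFJNQ: children CFJ:{A,C,G}, NQ:{A,G} ∩→ {A,G}; cost 0
[col 2] CFJNPQ: children CFJNQ:{A,G}, P:{T} ∪→ {A,G,T}; cost 1
per-site changes: [3, 3, 4]; total = 10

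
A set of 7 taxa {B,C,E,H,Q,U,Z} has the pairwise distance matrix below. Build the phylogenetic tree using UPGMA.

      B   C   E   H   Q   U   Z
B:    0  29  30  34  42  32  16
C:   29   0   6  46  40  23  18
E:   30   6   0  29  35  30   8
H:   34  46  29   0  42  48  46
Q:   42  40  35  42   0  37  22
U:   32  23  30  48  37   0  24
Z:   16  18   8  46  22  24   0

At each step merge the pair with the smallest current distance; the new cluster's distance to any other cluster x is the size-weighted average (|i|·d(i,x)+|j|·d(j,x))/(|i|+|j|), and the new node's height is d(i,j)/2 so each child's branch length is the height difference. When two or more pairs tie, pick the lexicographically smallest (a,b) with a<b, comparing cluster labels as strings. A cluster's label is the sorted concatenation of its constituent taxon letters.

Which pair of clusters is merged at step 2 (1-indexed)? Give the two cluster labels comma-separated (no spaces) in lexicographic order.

CE,Z

iteration 1: select C,E (d=6); attach at lengths (3, 3); label the merged cluster CE
  updated: d(B,CE)=59/2, d(CE,H)=75/2, d(CE,Q)=75/2, d(CE,U)=53/2, d(CE,Z)=13
iteration 2: select CE,Z (d=13); attach at lengths (7/2, 13/2); label the merged cluster CEZ
  updated: d(B,CEZ)=25, d(CEZ,H)=121/3, d(CEZ,Q)=97/3, d(CEZ,U)=77/3
iteration 3: select B,CEZ (d=25); attach at lengths (25/2, 6); label the merged cluster BCEZ
  updated: d(BCEZ,H)=155/4, d(BCEZ,Q)=139/4, d(BCEZ,U)=109/4
iteration 4: select BCEZ,U (d=109/4); attach at lengths (9/8, 109/8); label the merged cluster BCEUZ
  updated: d(BCEUZ,H)=203/5, d(BCEUZ,Q)=176/5
iteration 5: select BCEUZ,Q (d=176/5); attach at lengths (159/40, 88/5); label the merged cluster BCEQUZ
  updated: d(BCEQUZ,H)=245/6
iteration 6: select BCEQUZ,H (d=245/6); attach at lengths (169/60, 245/12); label the merged cluster BCEHQUZ
final tree: ((((B:25/2,((C:3,E:3):7/2,Z:13/2):6):9/8,U:109/8):159/40,Q:88/5):169/60,H:245/12)
total length: 11287/120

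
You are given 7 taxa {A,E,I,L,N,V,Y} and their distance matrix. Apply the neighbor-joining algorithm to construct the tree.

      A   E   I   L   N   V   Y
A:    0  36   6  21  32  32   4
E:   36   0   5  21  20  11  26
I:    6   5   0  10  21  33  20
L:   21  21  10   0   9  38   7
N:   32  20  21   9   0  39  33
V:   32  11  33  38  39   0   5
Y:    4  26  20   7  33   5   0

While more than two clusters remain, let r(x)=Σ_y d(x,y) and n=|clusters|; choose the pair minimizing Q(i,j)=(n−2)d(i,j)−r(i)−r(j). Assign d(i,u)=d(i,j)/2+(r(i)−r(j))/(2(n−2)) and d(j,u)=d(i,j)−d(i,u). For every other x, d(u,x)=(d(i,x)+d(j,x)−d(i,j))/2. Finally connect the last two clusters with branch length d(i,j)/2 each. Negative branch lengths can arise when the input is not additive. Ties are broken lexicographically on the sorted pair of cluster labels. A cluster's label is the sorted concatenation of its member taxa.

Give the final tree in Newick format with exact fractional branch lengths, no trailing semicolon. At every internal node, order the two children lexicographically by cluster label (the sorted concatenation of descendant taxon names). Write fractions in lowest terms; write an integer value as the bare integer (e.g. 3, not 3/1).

((((A:193/24,(V:44/5,Y:-19/5):179/24):109/16,(L:3/16,N:141/16):121/16):55/16,E:13/2):-3/4,I:-3/4)

step 1: merge (V,Y) at d=5, Q=-228; branch lengths V→44/5, Y→-19/5; new cluster VY
  updated: d(A,VY)=31/2, d(E,VY)=16, d(I,VY)=24, d(L,VY)=20, d(N,VY)=67/2
step 2: merge (L,N) at d=9, Q=-321/2; branch lengths L→3/16, N→141/16; new cluster LN
  updated: d(A,LN)=22, d(E,LN)=16, d(I,LN)=11, d(LN,VY)=89/4
step 3: merge (A,VY) at d=31/2, Q=-443/4; branch lengths A→193/24, VY→179/24; new cluster AVY
  updated: d(AVY,E)=73/4, d(AVY,I)=29/4, d(AVY,LN)=115/8
step 4: merge (AVY,LN) at d=115/8, Q=-105/2; branch lengths AVY→109/16, LN→121/16; new cluster ALNVY
  updated: d(ALNVY,E)=159/16, d(ALNVY,I)=31/16
step 5: merge (ALNVY,E) at d=159/16, Q=-135/8; branch lengths ALNVY→55/16, E→13/2; new cluster AELNVY
  updated: d(AELNVY,I)=-3/2
step 6: merge (AELNVY,I) at d=-3/2; branch lengths AELNVY→-3/4, I→-3/4; new cluster AEILNVY
final tree: ((((A:193/24,(V:44/5,Y:-19/5):179/24):109/16,(L:3/16,N:141/16):121/16):55/16,E:13/2):-3/4,I:-3/4)
total length: 837/16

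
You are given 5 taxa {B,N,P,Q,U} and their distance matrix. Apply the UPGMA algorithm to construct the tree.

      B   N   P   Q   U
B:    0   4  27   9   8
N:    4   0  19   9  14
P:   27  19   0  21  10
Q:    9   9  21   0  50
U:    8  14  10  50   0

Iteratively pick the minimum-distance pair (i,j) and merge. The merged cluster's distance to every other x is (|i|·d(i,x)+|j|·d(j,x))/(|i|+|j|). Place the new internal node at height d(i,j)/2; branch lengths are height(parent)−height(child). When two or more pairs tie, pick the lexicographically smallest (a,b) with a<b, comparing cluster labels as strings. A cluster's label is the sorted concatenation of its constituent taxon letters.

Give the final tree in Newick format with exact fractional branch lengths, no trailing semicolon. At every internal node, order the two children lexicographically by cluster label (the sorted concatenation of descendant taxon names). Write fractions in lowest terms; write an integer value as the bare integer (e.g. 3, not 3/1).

iteration 1: select B,N (d=4); attach at lengths (2, 2); label the merged cluster BN
  updated: d(BN,P)=23, d(BN,Q)=9, d(BN,U)=11
iteration 2: select BN,Q (d=9); attach at lengths (5/2, 9/2); label the merged cluster BNQ
  updated: d(BNQ,P)=67/3, d(BNQ,U)=24
iteration 3: select P,U (d=10); attach at lengths (5, 5); label the merged cluster PU
  updated: d(BNQ,PU)=139/6
iteration 4: select BNQ,PU (d=139/6); attach at lengths (85/12, 79/12); label the merged cluster BNPQU
final tree: (((B:2,N:2):5/2,Q:9/2):85/12,(P:5,U:5):79/12)
total length: 104/3

(((B:2,N:2):5/2,Q:9/2):85/12,(P:5,U:5):79/12)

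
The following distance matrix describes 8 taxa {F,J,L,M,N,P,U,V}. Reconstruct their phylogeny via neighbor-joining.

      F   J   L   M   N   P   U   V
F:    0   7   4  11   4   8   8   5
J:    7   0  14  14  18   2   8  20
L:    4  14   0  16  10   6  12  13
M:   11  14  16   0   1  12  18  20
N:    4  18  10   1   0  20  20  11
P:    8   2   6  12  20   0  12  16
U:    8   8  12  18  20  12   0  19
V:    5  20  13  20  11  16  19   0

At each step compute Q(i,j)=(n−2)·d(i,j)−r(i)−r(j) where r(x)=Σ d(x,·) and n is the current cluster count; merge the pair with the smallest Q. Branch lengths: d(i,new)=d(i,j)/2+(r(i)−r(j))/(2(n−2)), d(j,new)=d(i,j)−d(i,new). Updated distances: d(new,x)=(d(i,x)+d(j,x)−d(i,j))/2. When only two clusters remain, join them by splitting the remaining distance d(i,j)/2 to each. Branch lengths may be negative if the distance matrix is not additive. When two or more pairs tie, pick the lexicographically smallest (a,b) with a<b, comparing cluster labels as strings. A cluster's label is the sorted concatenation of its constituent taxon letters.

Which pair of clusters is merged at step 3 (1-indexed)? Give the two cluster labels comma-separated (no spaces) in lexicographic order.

1. join M+N (d=1, Q=-170) ⇒ MN; edges |M|=7/6, |N|=-1/6
  updated: d(F,MN)=7, d(J,MN)=31/2, d(L,MN)=25/2, d(MN,P)=31/2, d(MN,U)=37/2, d(MN,V)=15
2. join J+P (d=2, Q=-116) ⇒ JP; edges |J|=17/10, |P|=3/10
  updated: d(F,JP)=13/2, d(JP,L)=9, d(JP,MN)=29/2, d(JP,U)=9, d(JP,V)=17
3. join JP+U (d=9, Q=-173/2) ⇒ JPU; edges |JP|=51/16, |U|=93/16
  updated: d(F,JPU)=11/4, d(JPU,L)=6, d(JPU,MN)=12, d(JPU,V)=27/2
4. join JPU+L (d=6, Q=-207/4) ⇒ JLPU; edges |JPU|=67/24, |L|=77/24
  updated: d(F,JLPU)=3/8, d(JLPU,MN)=37/4, d(JLPU,V)=41/4
5. join F+V (d=5, Q=-261/8) ⇒ FV; edges |F|=-63/32, |V|=223/32
  updated: d(FV,JLPU)=45/16, d(FV,MN)=17/2
6. join FV+JLPU (d=45/16, Q=-329/16) ⇒ FJLPUV; edges |FV|=33/32, |JLPU|=57/32
  updated: d(FJLPUV,MN)=239/32
7. join FJLPUV+MN (d=239/32) ⇒ FJLMNPUV; edges |FJLPUV|=239/64, |MN|=239/64
final tree: (((F:-63/32,V:223/32):33/32,(((J:17/10,P:3/10):51/16,U:93/16):67/24,L:77/24):57/32):239/64,(M:7/6,N:-1/6):239/64)
total length: 1065/32

JP,U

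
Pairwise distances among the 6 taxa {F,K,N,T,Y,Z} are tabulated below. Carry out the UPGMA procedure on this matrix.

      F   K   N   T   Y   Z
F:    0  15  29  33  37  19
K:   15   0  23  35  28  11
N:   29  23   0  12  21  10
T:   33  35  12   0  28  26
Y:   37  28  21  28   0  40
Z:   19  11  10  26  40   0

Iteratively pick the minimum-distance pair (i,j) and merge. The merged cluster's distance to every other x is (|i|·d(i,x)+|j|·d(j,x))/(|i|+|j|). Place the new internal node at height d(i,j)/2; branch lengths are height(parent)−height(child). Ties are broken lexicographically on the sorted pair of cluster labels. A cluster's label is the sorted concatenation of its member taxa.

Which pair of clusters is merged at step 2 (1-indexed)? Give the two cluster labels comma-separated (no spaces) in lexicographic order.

iteration 1: select N,Z (d=10); attach at lengths (5, 5); label the merged cluster NZ
  updated: d(F,NZ)=24, d(K,NZ)=17, d(NZ,T)=19, d(NZ,Y)=61/2
iteration 2: select F,K (d=15); attach at lengths (15/2, 15/2); label the merged cluster FK
  updated: d(FK,NZ)=41/2, d(FK,T)=34, d(FK,Y)=65/2
iteration 3: select NZ,T (d=19); attach at lengths (9/2, 19/2); label the merged cluster NTZ
  updated: d(FK,NTZ)=25, d(NTZ,Y)=89/3
iteration 4: select FK,NTZ (d=25); attach at lengths (5, 3); label the merged cluster FKNTZ
  updated: d(FKNTZ,Y)=154/5
iteration 5: select FKNTZ,Y (d=154/5); attach at lengths (29/10, 77/5); label the merged cluster FKNTYZ
final tree: (((F:15/2,K:15/2):5,((N:5,Z:5):9/2,T:19/2):3):29/10,Y:77/5)
total length: 653/10

F,K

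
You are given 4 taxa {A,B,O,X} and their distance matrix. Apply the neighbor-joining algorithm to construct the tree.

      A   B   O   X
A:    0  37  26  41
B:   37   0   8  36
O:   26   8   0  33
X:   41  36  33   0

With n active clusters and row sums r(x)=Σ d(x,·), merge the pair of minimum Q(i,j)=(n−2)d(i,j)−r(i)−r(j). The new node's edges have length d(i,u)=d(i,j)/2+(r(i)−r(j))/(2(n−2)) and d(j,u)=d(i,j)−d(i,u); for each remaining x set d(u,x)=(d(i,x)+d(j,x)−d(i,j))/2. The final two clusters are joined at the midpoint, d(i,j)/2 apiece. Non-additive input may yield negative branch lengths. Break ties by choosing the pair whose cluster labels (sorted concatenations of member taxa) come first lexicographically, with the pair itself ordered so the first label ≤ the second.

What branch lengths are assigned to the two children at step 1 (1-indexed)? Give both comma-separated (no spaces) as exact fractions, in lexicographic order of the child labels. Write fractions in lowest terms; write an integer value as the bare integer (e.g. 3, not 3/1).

step 1: merge (A,X) at d=41, Q=-132; branch lengths A→19, X→22; new cluster AX
  updated: d(AX,B)=16, d(AX,O)=9
step 2: merge (AX,B) at d=16, Q=-33; branch lengths AX→17/2, B→15/2; new cluster ABX
  updated: d(ABX,O)=1/2
step 3: merge (ABX,O) at d=1/2; branch lengths ABX→1/4, O→1/4; new cluster ABOX
final tree: (((A:19,X:22):17/2,B:15/2):1/4,O:1/4)
total length: 115/2

19,22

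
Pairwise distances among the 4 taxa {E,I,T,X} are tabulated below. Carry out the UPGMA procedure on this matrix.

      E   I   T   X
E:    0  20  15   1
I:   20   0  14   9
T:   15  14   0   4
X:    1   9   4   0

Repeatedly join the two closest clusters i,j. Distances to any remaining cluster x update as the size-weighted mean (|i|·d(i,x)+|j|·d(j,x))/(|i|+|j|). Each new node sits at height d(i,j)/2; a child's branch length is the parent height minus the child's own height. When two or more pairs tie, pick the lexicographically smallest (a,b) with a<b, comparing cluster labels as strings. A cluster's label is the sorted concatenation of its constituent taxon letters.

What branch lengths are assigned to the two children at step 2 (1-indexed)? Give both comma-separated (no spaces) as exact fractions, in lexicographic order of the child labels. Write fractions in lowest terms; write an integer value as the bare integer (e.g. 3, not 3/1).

17/4,19/4

1. join E+X (d=1) ⇒ EX; edges |E|=1/2, |X|=1/2
  updated: d(EX,I)=29/2, d(EX,T)=19/2
2. join EX+T (d=19/2) ⇒ ETX; edges |EX|=17/4, |T|=19/4
  updated: d(ETX,I)=43/3
3. join ETX+I (d=43/3) ⇒ EITX; edges |ETX|=29/12, |I|=43/6
final tree: (((E:1/2,X:1/2):17/4,T:19/4):29/12,I:43/6)
total length: 235/12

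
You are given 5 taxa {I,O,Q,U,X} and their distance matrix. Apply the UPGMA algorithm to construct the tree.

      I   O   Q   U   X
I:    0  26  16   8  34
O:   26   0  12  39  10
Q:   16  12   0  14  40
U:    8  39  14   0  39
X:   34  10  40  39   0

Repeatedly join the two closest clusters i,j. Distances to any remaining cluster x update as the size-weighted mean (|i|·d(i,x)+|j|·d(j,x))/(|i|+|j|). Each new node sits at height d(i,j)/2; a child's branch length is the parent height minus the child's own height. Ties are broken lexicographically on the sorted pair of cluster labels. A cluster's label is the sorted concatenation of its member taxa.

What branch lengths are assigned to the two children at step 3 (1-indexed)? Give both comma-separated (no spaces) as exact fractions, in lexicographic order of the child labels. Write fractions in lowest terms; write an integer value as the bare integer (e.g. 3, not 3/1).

7/2,15/2

iteration 1: select I,U (d=8); attach at lengths (4, 4); label the merged cluster IU
  updated: d(IU,O)=65/2, d(IU,Q)=15, d(IU,X)=73/2
iteration 2: select O,X (d=10); attach at lengths (5, 5); label the merged cluster OX
  updated: d(IU,OX)=69/2, d(OX,Q)=26
iteration 3: select IU,Q (d=15); attach at lengths (7/2, 15/2); label the merged cluster IQU
  updated: d(IQU,OX)=95/3
iteration 4: select IQU,OX (d=95/3); attach at lengths (25/3, 65/6); label the merged cluster IOQUX
final tree: (((I:4,U:4):7/2,Q:15/2):25/3,(O:5,X:5):65/6)
total length: 289/6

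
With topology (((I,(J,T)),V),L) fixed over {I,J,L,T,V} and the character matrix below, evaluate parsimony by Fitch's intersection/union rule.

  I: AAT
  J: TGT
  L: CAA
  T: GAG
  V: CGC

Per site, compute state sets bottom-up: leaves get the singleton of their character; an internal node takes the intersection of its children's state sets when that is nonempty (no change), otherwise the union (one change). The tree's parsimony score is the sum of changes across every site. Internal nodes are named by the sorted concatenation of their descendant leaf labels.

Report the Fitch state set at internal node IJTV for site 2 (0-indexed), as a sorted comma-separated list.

C,T

JT@0: {T} ∪ {G} = {G,T} (union, +1)
IJT@0: {A} ∪ {G,T} = {A,G,T} (union, +1)
IJTV@0: {A,G,T} ∪ {C} = {A,C,G,T} (union, +1)
IJLTV@0: {A,C,G,T} ∩ {C} = {C} (intersection, +0)
JT@1: {G} ∪ {A} = {A,G} (union, +1)
IJT@1: {A} ∩ {A,G} = {A} (intersection, +0)
IJTV@1: {A} ∪ {G} = {A,G} (union, +1)
IJLTV@1: {A,G} ∩ {A} = {A} (intersection, +0)
JT@2: {T} ∪ {G} = {G,T} (union, +1)
IJT@2: {T} ∩ {G,T} = {T} (intersection, +0)
IJTV@2: {T} ∪ {C} = {C,T} (union, +1)
IJLTV@2: {C,T} ∪ {A} = {A,C,T} (union, +1)
per-site changes: [3, 2, 3]; total = 8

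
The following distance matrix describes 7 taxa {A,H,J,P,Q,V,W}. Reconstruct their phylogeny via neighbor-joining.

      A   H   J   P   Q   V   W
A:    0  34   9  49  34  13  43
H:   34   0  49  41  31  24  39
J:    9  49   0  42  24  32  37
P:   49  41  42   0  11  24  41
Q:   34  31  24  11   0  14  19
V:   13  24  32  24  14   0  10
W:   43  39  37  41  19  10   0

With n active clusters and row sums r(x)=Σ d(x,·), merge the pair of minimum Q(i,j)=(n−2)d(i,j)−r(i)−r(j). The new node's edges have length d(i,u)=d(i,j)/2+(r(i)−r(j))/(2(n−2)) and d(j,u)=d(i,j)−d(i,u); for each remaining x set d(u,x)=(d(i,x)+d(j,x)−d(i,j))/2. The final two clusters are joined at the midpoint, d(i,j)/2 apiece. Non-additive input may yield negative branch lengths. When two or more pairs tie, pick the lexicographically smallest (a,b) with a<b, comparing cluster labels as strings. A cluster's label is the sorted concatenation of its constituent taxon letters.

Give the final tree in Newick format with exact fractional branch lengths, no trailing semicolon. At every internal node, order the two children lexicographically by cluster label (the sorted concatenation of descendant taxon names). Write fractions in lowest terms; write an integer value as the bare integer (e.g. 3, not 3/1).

((((A:17/5,J:28/5):33/2,H:41/2):1,(P:205/16,Q:-29/16):75/8):37/16,(V:-9/4,W:49/4):37/16)

1. join A+J (d=9, Q=-330) ⇒ AJ; edges |A|=17/5, |J|=28/5
  updated: d(AJ,H)=37, d(AJ,P)=41, d(AJ,Q)=49/2, d(AJ,V)=18, d(AJ,W)=71/2
2. join P+Q (d=11, Q=-427/2) ⇒ PQ; edges |P|=205/16, |Q|=-29/16
  updated: d(AJ,PQ)=109/4, d(H,PQ)=61/2, d(PQ,V)=27/2, d(PQ,W)=49/2
3. join V+W (d=10, Q=-289/2) ⇒ VW; edges |V|=-9/4, |W|=49/4
  updated: d(AJ,VW)=87/4, d(H,VW)=53/2, d(PQ,VW)=14
4. join AJ+H (d=37, Q=-106) ⇒ AHJ; edges |AJ|=33/2, |H|=41/2
  updated: d(AHJ,PQ)=83/8, d(AHJ,VW)=45/8
5. join AHJ+PQ (d=83/8, Q=-30) ⇒ AHJPQ; edges |AHJ|=1, |PQ|=75/8
  updated: d(AHJPQ,VW)=37/8
6. join AHJPQ+VW (d=37/8) ⇒ AHJPQVW; edges |AHJPQ|=37/16, |VW|=37/16
final tree: ((((A:17/5,J:28/5):33/2,H:41/2):1,(P:205/16,Q:-29/16):75/8):37/16,(V:-9/4,W:49/4):37/16)
total length: 82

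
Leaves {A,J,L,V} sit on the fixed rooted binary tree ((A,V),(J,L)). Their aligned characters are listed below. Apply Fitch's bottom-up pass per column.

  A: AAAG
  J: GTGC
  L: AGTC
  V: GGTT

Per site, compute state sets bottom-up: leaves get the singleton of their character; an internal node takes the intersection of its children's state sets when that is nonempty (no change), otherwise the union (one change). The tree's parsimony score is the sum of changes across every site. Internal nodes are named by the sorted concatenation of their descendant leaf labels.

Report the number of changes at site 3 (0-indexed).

[col 0] AV: children A:{A}, V:{G} ∪→ {A,G}; cost 1
[col 0] JL: children J:{G}, L:{A} ∪→ {A,G}; cost 1
[col 0] AJLV: children AV:{A,G}, JL:{A,G} ∩→ {A,G}; cost 0
[col 1] AV: children A:{A}, V:{G} ∪→ {A,G}; cost 1
[col 1] JL: children J:{T}, L:{G} ∪→ {G,T}; cost 1
[col 1] AJLV: children AV:{A,G}, JL:{G,T} ∩→ {G}; cost 0
[col 2] AV: children A:{A}, V:{T} ∪→ {A,T}; cost 1
[col 2] JL: children J:{G}, L:{T} ∪→ {G,T}; cost 1
[col 2] AJLV: children AV:{A,T}, JL:{G,T} ∩→ {T}; cost 0
[col 3] AV: children A:{G}, V:{T} ∪→ {G,T}; cost 1
[col 3] JL: children J:{C}, L:{C} ∩→ {C}; cost 0
[col 3] AJLV: children AV:{G,T}, JL:{C} ∪→ {C,G,T}; cost 1
per-site changes: [2, 2, 2, 2]; total = 8

2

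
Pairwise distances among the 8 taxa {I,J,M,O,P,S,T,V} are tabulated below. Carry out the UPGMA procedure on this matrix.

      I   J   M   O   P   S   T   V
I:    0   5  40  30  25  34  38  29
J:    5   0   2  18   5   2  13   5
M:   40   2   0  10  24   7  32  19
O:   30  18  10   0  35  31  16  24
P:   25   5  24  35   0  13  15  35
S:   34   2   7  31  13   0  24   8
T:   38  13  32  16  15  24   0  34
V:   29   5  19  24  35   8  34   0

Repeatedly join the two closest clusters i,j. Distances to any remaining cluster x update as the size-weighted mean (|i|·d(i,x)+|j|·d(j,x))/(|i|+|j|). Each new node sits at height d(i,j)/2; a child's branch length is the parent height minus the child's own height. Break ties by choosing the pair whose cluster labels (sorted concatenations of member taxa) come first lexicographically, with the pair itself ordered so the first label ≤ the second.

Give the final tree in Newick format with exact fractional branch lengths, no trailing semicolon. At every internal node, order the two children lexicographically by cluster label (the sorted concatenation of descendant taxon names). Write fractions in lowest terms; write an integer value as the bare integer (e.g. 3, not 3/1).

step 1: merge (J,M) at d=2; branch lengths J→1, M→1; new cluster JM
  updated: d(I,JM)=45/2, d(JM,O)=14, d(JM,P)=29/2, d(JM,S)=9/2, d(JM,T)=45/2, d(JM,V)=12
step 2: merge (JM,S) at d=9/2; branch lengths JM→5/4, S→9/4; new cluster JMS
  updated: d(I,JMS)=79/3, d(JMS,O)=59/3, d(JMS,P)=14, d(JMS,T)=23, d(JMS,V)=32/3
step 3: merge (JMS,V) at d=32/3; branch lengths JMS→37/12, V→16/3; new cluster JMSV
  updated: d(I,JMSV)=27, d(JMSV,O)=83/4, d(JMSV,P)=77/4, d(JMSV,T)=103/4
step 4: merge (P,T) at d=15; branch lengths P→15/2, T→15/2; new cluster PT
  updated: d(I,PT)=63/2, d(JMSV,PT)=45/2, d(O,PT)=51/2
step 5: merge (JMSV,O) at d=83/4; branch lengths JMSV→121/24, O→83/8; new cluster JMOSV
  updated: d(I,JMOSV)=138/5, d(JMOSV,PT)=231/10
step 6: merge (JMOSV,PT) at d=231/10; branch lengths JMOSV→47/40, PT→81/20; new cluster JMOPSTV
  updated: d(I,JMOPSTV)=201/7
step 7: merge (I,JMOPSTV) at d=201/7; branch lengths I→201/14, JMOPSTV→393/140; new cluster IJMOPSTV
final tree: (I:201/14,(((((J:1,M:1):5/4,S:9/4):37/12,V:16/3):121/24,O:83/8):47/40,(P:15/2,T:15/2):81/20):393/140)
total length: 56047/840

(I:201/14,(((((J:1,M:1):5/4,S:9/4):37/12,V:16/3):121/24,O:83/8):47/40,(P:15/2,T:15/2):81/20):393/140)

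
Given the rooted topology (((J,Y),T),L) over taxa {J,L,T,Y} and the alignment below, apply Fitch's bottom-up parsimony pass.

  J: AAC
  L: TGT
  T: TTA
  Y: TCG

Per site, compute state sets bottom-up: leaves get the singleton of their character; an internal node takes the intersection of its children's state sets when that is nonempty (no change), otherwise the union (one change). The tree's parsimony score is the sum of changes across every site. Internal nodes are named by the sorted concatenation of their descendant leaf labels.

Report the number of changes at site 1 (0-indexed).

3

[col 0] JY: children J:{A}, Y:{T} ∪→ {A,T}; cost 1
[col 0] JTY: children JY:{A,T}, T:{T} ∩→ {T}; cost 0
[col 0] JLTY: children JTY:{T}, L:{T} ∩→ {T}; cost 0
[col 1] JY: children J:{A}, Y:{C} ∪→ {A,C}; cost 1
[col 1] JTY: children JY:{A,C}, T:{T} ∪→ {A,C,T}; cost 1
[col 1] JLTY: children JTY:{A,C,T}, L:{G} ∪→ {A,C,G,T}; cost 1
[col 2] JY: children J:{C}, Y:{G} ∪→ {C,G}; cost 1
[col 2] JTY: children JY:{C,G}, T:{A} ∪→ {A,C,G}; cost 1
[col 2] JLTY: children JTY:{A,C,G}, L:{T} ∪→ {A,C,G,T}; cost 1
per-site changes: [1, 3, 3]; total = 7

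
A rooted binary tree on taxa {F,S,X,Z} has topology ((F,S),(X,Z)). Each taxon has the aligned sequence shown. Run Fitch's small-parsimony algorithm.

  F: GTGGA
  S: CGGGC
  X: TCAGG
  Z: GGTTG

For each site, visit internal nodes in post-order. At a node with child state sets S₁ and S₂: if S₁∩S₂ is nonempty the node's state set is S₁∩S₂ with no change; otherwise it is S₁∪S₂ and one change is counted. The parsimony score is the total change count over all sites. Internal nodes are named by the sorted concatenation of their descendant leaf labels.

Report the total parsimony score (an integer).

9

[col 0] FS: children F:{G}, S:{C} ∪→ {C,G}; cost 1
[col 0] XZ: children X:{T}, Z:{G} ∪→ {G,T}; cost 1
[col 0] FSXZ: children FS:{C,G}, XZ:{G,T} ∩→ {G}; cost 0
[col 1] FS: children F:{T}, S:{G} ∪→ {G,T}; cost 1
[col 1] XZ: children X:{C}, Z:{G} ∪→ {C,G}; cost 1
[col 1] FSXZ: children FS:{G,T}, XZ:{C,G} ∩→ {G}; cost 0
[col 2] FS: children F:{G}, S:{G} ∩→ {G}; cost 0
[col 2] XZ: children X:{A}, Z:{T} ∪→ {A,T}; cost 1
[col 2] FSXZ: children FS:{G}, XZ:{A,T} ∪→ {A,G,T}; cost 1
[col 3] FS: children F:{G}, S:{G} ∩→ {G}; cost 0
[col 3] XZ: children X:{G}, Z:{T} ∪→ {G,T}; cost 1
[col 3] FSXZ: children FS:{G}, XZ:{G,T} ∩→ {G}; cost 0
[col 4] FS: children F:{A}, S:{C} ∪→ {A,C}; cost 1
[col 4] XZ: children X:{G}, Z:{G} ∩→ {G}; cost 0
[col 4] FSXZ: children FS:{A,C}, XZ:{G} ∪→ {A,C,G}; cost 1
per-site changes: [2, 2, 2, 1, 2]; total = 9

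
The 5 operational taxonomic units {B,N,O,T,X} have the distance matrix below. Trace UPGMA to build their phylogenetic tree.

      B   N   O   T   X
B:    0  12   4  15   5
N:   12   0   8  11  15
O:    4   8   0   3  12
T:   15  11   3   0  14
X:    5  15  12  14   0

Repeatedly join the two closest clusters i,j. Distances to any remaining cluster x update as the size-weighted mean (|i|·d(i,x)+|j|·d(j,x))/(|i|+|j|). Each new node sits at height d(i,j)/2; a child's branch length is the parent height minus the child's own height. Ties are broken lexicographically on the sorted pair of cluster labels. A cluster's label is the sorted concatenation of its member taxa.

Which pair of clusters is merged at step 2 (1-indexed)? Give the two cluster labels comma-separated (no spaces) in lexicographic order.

1. join O+T (d=3) ⇒ OT; edges |O|=3/2, |T|=3/2
  updated: d(B,OT)=19/2, d(N,OT)=19/2, d(OT,X)=13
2. join B+X (d=5) ⇒ BX; edges |B|=5/2, |X|=5/2
  updated: d(BX,N)=27/2, d(BX,OT)=45/4
3. join N+OT (d=19/2) ⇒ NOT; edges |N|=19/4, |OT|=13/4
  updated: d(BX,NOT)=12
4. join BX+NOT (d=12) ⇒ BNOTX; edges |BX|=7/2, |NOT|=5/4
final tree: ((B:5/2,X:5/2):7/2,(N:19/4,(O:3/2,T:3/2):13/4):5/4)
total length: 83/4

B,X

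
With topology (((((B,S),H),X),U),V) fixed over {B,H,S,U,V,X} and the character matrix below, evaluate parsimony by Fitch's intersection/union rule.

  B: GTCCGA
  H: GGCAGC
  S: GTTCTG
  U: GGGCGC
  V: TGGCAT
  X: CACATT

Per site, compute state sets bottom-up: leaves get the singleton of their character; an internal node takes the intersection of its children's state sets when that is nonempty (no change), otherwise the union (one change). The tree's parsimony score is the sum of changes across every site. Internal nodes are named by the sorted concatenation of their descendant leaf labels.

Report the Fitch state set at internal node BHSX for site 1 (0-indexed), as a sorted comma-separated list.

BS@0: {G} ∩ {G} = {G} (intersection, +0)
BHS@0: {G} ∩ {G} = {G} (intersection, +0)
BHSX@0: {G} ∪ {C} = {C,G} (union, +1)
BHSUX@0: {C,G} ∩ {G} = {G} (intersection, +0)
BHSUVX@0: {G} ∪ {T} = {G,T} (union, +1)
BS@1: {T} ∩ {T} = {T} (intersection, +0)
BHS@1: {T} ∪ {G} = {G,T} (union, +1)
BHSX@1: {G,T} ∪ {A} = {A,G,T} (union, +1)
BHSUX@1: {A,G,T} ∩ {G} = {G} (intersection, +0)
BHSUVX@1: {G} ∩ {G} = {G} (intersection, +0)
BS@2: {C} ∪ {T} = {C,T} (union, +1)
BHS@2: {C,T} ∩ {C} = {C} (intersection, +0)
BHSX@2: {C} ∩ {C} = {C} (intersection, +0)
BHSUX@2: {C} ∪ {G} = {C,G} (union, +1)
BHSUVX@2: {C,G} ∩ {G} = {G} (intersection, +0)
BS@3: {C} ∩ {C} = {C} (intersection, +0)
BHS@3: {C} ∪ {A} = {A,C} (union, +1)
BHSX@3: {A,C} ∩ {A} = {A} (intersection, +0)
BHSUX@3: {A} ∪ {C} = {A,C} (union, +1)
BHSUVX@3: {A,C} ∩ {C} = {C} (intersection, +0)
BS@4: {G} ∪ {T} = {G,T} (union, +1)
BHS@4: {G,T} ∩ {G} = {G} (intersection, +0)
BHSX@4: {G} ∪ {T} = {G,T} (union, +1)
BHSUX@4: {G,T} ∩ {G} = {G} (intersection, +0)
BHSUVX@4: {G} ∪ {A} = {A,G} (union, +1)
BS@5: {A} ∪ {G} = {A,G} (union, +1)
BHS@5: {A,G} ∪ {C} = {A,C,G} (union, +1)
BHSX@5: {A,C,G} ∪ {T} = {A,C,G,T} (union, +1)
BHSUX@5: {A,C,G,T} ∩ {C} = {C} (intersection, +0)
BHSUVX@5: {C} ∪ {T} = {C,T} (union, +1)
per-site changes: [2, 2, 2, 2, 3, 4]; total = 15

A,G,T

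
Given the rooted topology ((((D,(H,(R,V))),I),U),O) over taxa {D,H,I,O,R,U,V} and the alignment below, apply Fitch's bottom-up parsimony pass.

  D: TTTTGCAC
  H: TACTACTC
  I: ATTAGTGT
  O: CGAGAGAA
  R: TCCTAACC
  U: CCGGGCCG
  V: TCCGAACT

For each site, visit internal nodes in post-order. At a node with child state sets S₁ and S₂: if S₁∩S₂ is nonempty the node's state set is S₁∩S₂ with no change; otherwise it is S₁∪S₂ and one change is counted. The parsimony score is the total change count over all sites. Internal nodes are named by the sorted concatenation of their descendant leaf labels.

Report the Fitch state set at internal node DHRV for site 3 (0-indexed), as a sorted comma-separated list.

T

[col 0] RV: children R:{T}, V:{T} ∩→ {T}; cost 0
[col 0] HRV: children H:{T}, RV:{T} ∩→ {T}; cost 0
[col 0] DHRV: children D:{T}, HRV:{T} ∩→ {T}; cost 0
[col 0] DHIRV: children DHRV:{T}, I:{A} ∪→ {A,T}; cost 1
[col 0] DHIRUV: children DHIRV:{A,T}, U:{C} ∪→ {A,C,T}; cost 1
[col 0] DHIORUV: children DHIRUV:{A,C,T}, O:{C} ∩→ {C}; cost 0
[col 1] RV: children R:{C}, V:{C} ∩→ {C}; cost 0
[col 1] HRV: children H:{A}, RV:{C} ∪→ {A,C}; cost 1
[col 1] DHRV: children D:{T}, HRV:{A,C} ∪→ {A,C,T}; cost 1
[col 1] DHIRV: children DHRV:{A,C,T}, I:{T} ∩→ {T}; cost 0
[col 1] DHIRUV: children DHIRV:{T}, U:{C} ∪→ {C,T}; cost 1
[col 1] DHIORUV: children DHIRUV:{C,T}, O:{G} ∪→ {C,G,T}; cost 1
[col 2] RV: children R:{C}, V:{C} ∩→ {C}; cost 0
[col 2] HRV: children H:{C}, RV:{C} ∩→ {C}; cost 0
[col 2] DHRV: children D:{T}, HRV:{C} ∪→ {C,T}; cost 1
[col 2] DHIRV: children DHRV:{C,T}, I:{T} ∩→ {T}; cost 0
[col 2] DHIRUV: children DHIRV:{T}, U:{G} ∪→ {G,T}; cost 1
[col 2] DHIORUV: children DHIRUV:{G,T}, O:{A} ∪→ {A,G,T}; cost 1
[col 3] RV: children R:{T}, V:{G} ∪→ {G,T}; cost 1
[col 3] HRV: children H:{T}, RV:{G,T} ∩→ {T}; cost 0
[col 3] DHRV: children D:{T}, HRV:{T} ∩→ {T}; cost 0
[col 3] DHIRV: children DHRV:{T}, I:{A} ∪→ {A,T}; cost 1
[col 3] DHIRUV: children DHIRV:{A,T}, U:{G} ∪→ {A,G,T}; cost 1
[col 3] DHIORUV: children DHIRUV:{A,G,T}, O:{G} ∩→ {G}; cost 0
[col 4] RV: children R:{A}, V:{A} ∩→ {A}; cost 0
[col 4] HRV: children H:{A}, RV:{A} ∩→ {A}; cost 0
[col 4] DHRV: children D:{G}, HRV:{A} ∪→ {A,G}; cost 1
[col 4] DHIRV: children DHRV:{A,G}, I:{G} ∩→ {G}; cost 0
[col 4] DHIRUV: children DHIRV:{G}, U:{G} ∩→ {G}; cost 0
[col 4] DHIORUV: children DHIRUV:{G}, O:{A} ∪→ {A,G}; cost 1
[col 5] RV: children R:{A}, V:{A} ∩→ {A}; cost 0
[col 5] HRV: children H:{C}, RV:{A} ∪→ {A,C}; cost 1
[col 5] DHRV: children D:{C}, HRV:{A,C} ∩→ {C}; cost 0
[col 5] DHIRV: children DHRV:{C}, I:{T} ∪→ {C,T}; cost 1
[col 5] DHIRUV: children DHIRV:{C,T}, U:{C} ∩→ {C}; cost 0
[col 5] DHIORUV: children DHIRUV:{C}, O:{G} ∪→ {C,G}; cost 1
[col 6] RV: children R:{C}, V:{C} ∩→ {C}; cost 0
[col 6] HRV: children H:{T}, RV:{C} ∪→ {C,T}; cost 1
[col 6] DHRV: children D:{A}, HRV:{C,T} ∪→ {A,C,T}; cost 1
[col 6] DHIRV: children DHRV:{A,C,T}, I:{G} ∪→ {A,C,G,T}; cost 1
[col 6] DHIRUV: children DHIRV:{A,C,G,T}, U:{C} ∩→ {C}; cost 0
[col 6] DHIORUV: children DHIRUV:{C}, O:{A} ∪→ {A,C}; cost 1
[col 7] RV: children R:{C}, V:{T} ∪→ {C,T}; cost 1
[col 7] HRV: children H:{C}, RV:{C,T} ∩→ {C}; cost 0
[col 7] DHRV: children D:{C}, HRV:{C} ∩→ {C}; cost 0
[col 7] DHIRV: children DHRV:{C}, I:{T} ∪→ {C,T}; cost 1
[col 7] DHIRUV: children DHIRV:{C,T}, U:{G} ∪→ {C,G,T}; cost 1
[col 7] DHIORUV: children DHIRUV:{C,G,T}, O:{A} ∪→ {A,C,G,T}; cost 1
per-site changes: [2, 4, 3, 3, 2, 3, 4, 4]; total = 25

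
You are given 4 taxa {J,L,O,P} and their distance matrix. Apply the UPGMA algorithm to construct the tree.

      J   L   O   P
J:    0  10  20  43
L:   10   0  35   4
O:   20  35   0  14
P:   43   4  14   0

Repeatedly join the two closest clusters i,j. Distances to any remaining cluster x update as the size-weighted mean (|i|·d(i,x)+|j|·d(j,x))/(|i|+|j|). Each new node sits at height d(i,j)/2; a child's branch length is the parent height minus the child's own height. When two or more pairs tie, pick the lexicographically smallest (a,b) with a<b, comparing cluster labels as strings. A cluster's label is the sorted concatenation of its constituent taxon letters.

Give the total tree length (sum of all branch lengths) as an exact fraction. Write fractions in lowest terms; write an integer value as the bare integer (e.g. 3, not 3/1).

step 1: merge (L,P) at d=4; branch lengths L→2, P→2; new cluster LP
  updated: d(J,LP)=53/2, d(LP,O)=49/2
step 2: merge (J,O) at d=20; branch lengths J→10, O→10; new cluster JO
  updated: d(JO,LP)=51/2
step 3: merge (JO,LP) at d=51/2; branch lengths JO→11/4, LP→43/4; new cluster JLOP
final tree: ((J:10,O:10):11/4,(L:2,P:2):43/4)
total length: 75/2

75/2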